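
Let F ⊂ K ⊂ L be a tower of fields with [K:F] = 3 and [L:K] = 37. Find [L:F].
[L:F] = 111

The tower law says that for any tower of field extensions F ⊂ K ⊂ L with finite degrees, [L:F] = [L:K] · [K:F]. Here this gives [L:F] = 37 · 3 = 111.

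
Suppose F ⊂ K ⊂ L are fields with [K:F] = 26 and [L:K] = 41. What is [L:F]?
[L:F] = 1066

The tower law says that for any tower of field extensions F ⊂ K ⊂ L with finite degrees, [L:F] = [L:K] · [K:F]. Here this gives [L:F] = 41 · 26 = 1066.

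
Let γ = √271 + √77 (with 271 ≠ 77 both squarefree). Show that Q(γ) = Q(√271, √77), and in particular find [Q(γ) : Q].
[Q(γ) : Q] = 4 (equivalently, Q(γ) = Q(√271, √77))

Obviously Q(γ) ⊆ Q(√271, √77), and [Q(√271, √77):Q] = 4 (since 271, 77 are distinct squarefree integers > 1 with 20867 not a perfect square). To show equality we compute the minimal polynomial of γ. From γ = √271 + √77: γ^2 = 271 + 2√(20867) + 77 = 348 + 2√(20867), so γ^2 - 348 = 2√(20867); squaring, (γ^2 - 348)^2 = 4·20867, i.e. γ^4 - 696γ^2 + 121104 - 83468 = 0, i.e. γ^4 - 696γ^2 + 37636 = 0. So γ is a root of x^4 - 696x^2 + 37636. This polynomial is irreducible over Q: it has no rational root (each ±√271 ± √77 is irrational), and any factorization into two quadratics over Q would force √(20867) ∈ Q (pairing opposite roots) or √271, √77 ∈ Q (other pairings), all impossible. Hence [Q(γ):Q] = 4 = [Q(√271, √77):Q], so Q(γ) = Q(√271, √77).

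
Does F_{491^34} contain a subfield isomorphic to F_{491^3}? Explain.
No: F_{491^3} is not a subfield of F_{491^34}

F_{p^m} embeds in F_{p^n} iff m | n. Here 3 ∤ 34 (since 34 = 11·3 + 1 with remainder 1 ≠ 0), so F_{491^3} is not a subfield of F_{491^34}. Equivalently: if it were, the tower law would give 3 = [F_{491^3}:F_491] dividing [F_{491^34}:F_491] = 34, contradiction.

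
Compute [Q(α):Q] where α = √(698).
[Q(α):Q] = 2

[Q(α):Q] equals the degree of the minimal polynomial of α. Here α^2 = 698 and x^2 - 698 is irreducible (d = 698 is squarefree, ≠ 1, hence not a square), so deg(m_α) = 2. Thus [Q(α):Q] = 2.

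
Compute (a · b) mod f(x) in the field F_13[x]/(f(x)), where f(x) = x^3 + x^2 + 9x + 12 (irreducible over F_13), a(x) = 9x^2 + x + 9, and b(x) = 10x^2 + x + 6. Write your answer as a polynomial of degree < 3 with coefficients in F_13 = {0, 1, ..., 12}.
a · b ≡ 4x^2 + 3x + 9 (mod f(x))

Multiply in F_13[x]: a(x)·b(x) = (9x^2 + x + 9)·(10x^2 + x + 6) = 12x^4 + 6x^3 + 2x^2 + 2x + 2. This has degree ≥ 3, so divide by f(x) over F_13: 12x^4 + 6x^3 + 2x^2 + 2x + 2 = (12x + 7)·(x^3 + x^2 + 9x + 12) + (4x^2 + 3x + 9). Hence a·b ≡ 4x^2 + 3x + 9 (mod f). (F_13[x]/(f) is a field with 13^3 = 2197 elements since f is irreducible of degree 3.)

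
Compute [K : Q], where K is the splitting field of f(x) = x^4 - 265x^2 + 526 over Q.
[K : Q] = 4

Solving the quadratic in x^2: x^2 = (265 ± √(265^2 - 4·526))/2 = (265 ± √68121)/2 = (265 ± 261)/2, giving x^2 = 263 or x^2 = 2. So f(x) = (x^2 - 263)(x^2 - 2) and the roots of f are ±√263, ±√2. Hence the splitting field is K = Q(√263, √2). Since 263 and 2 are distinct squarefree integers > 1, their product 526 is not a perfect square, so √2 ∉ Q(√263). By the tower law [K:Q] = [Q(√263,√2):Q(√263)] · [Q(√263):Q] = 2 · 2 = 4.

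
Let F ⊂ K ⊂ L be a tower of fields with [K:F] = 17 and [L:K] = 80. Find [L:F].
[L:F] = 1360

The tower law says that for any tower of field extensions F ⊂ K ⊂ L with finite degrees, [L:F] = [L:K] · [K:F]. Here this gives [L:F] = 80 · 17 = 1360.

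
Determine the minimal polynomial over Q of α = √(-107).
m_α(x) = x^2 + 107

α satisfies α^2 + 107 = 0, so x^2 + 107 annihilates α. Since d = -107 is squarefree and ≠ 1, it is not a perfect square in Q, so x^2 + 107 has no rational root and is therefore irreducible over Q (a degree-2 polynomial over a field is irreducible iff it has no root). Hence m_α(x) = x^2 + 107.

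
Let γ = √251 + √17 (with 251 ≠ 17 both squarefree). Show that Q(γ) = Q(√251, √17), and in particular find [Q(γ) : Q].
[Q(γ) : Q] = 4 (equivalently, Q(γ) = Q(√251, √17))

Obviously Q(γ) ⊆ Q(√251, √17), and [Q(√251, √17):Q] = 4 (since 251, 17 are distinct squarefree integers > 1 with 4267 not a perfect square). To show equality we compute the minimal polynomial of γ. From γ = √251 + √17: γ^2 = 251 + 2√(4267) + 17 = 268 + 2√(4267), so γ^2 - 268 = 2√(4267); squaring, (γ^2 - 268)^2 = 4·4267, i.e. γ^4 - 536γ^2 + 71824 - 17068 = 0, i.e. γ^4 - 536γ^2 + 54756 = 0. So γ is a root of x^4 - 536x^2 + 54756. This polynomial is irreducible over Q: it has no rational root (each ±√251 ± √17 is irrational), and any factorization into two quadratics over Q would force √(4267) ∈ Q (pairing opposite roots) or √251, √17 ∈ Q (other pairings), all impossible. Hence [Q(γ):Q] = 4 = [Q(√251, √17):Q], so Q(γ) = Q(√251, √17).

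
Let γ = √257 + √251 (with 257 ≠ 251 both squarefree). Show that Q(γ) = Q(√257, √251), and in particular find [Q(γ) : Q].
[Q(γ) : Q] = 4 (equivalently, Q(γ) = Q(√257, √251))

Obviously Q(γ) ⊆ Q(√257, √251), and [Q(√257, √251):Q] = 4 (since 257, 251 are distinct squarefree integers > 1 with 64507 not a perfect square). To show equality we compute the minimal polynomial of γ. From γ = √257 + √251: γ^2 = 257 + 2√(64507) + 251 = 508 + 2√(64507), so γ^2 - 508 = 2√(64507); squaring, (γ^2 - 508)^2 = 4·64507, i.e. γ^4 - 1016γ^2 + 258064 - 258028 = 0, i.e. γ^4 - 1016γ^2 + 36 = 0. So γ is a root of x^4 - 1016x^2 + 36. This polynomial is irreducible over Q: it has no rational root (each ±√257 ± √251 is irrational), and any factorization into two quadratics over Q would force √(64507) ∈ Q (pairing opposite roots) or √257, √251 ∈ Q (other pairings), all impossible. Hence [Q(γ):Q] = 4 = [Q(√257, √251):Q], so Q(γ) = Q(√257, √251).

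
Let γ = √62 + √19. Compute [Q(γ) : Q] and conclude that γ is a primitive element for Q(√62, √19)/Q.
[Q(γ) : Q] = 4 (equivalently, Q(γ) = Q(√62, √19))

Obviously Q(γ) ⊆ Q(√62, √19), and [Q(√62, √19):Q] = 4 (since 62, 19 are distinct squarefree integers > 1 with 1178 not a perfect square). To show equality we compute the minimal polynomial of γ. From γ = √62 + √19: γ^2 = 62 + 2√(1178) + 19 = 81 + 2√(1178), so γ^2 - 81 = 2√(1178); squaring, (γ^2 - 81)^2 = 4·1178, i.e. γ^4 - 162γ^2 + 6561 - 4712 = 0, i.e. γ^4 - 162γ^2 + 1849 = 0. So γ is a root of x^4 - 162x^2 + 1849. This polynomial is irreducible over Q: it has no rational root (each ±√62 ± √19 is irrational), and any factorization into two quadratics over Q would force √(1178) ∈ Q (pairing opposite roots) or √62, √19 ∈ Q (other pairings), all impossible. Hence [Q(γ):Q] = 4 = [Q(√62, √19):Q], so Q(γ) = Q(√62, √19).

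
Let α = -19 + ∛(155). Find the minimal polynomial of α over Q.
m_α(x) = x^3 + 57x^2 + 1083x + 6704

Set β = α + 19 = ∛(155), so β^3 = 155. Then (α + 19)^3 - 155 = 0, i.e. α is a root of g(x) = (x + 19)^3 - 155 = x^3 + 57x^2 + 1083x + 6704. Since g(x) = h(x + 19) where h(x) = x^3 - 155, and h is irreducible over Q (because 155 is not a perfect cube, so h has no rational root, and a monic cubic with no rational root is irreducible), g is also irreducible (irreducibility is preserved under the substitution x → x + 19). Hence m_α(x) = x^3 + 57x^2 + 1083x + 6704.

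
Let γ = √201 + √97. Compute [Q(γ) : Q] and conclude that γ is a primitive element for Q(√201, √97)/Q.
[Q(γ) : Q] = 4 (equivalently, Q(γ) = Q(√201, √97))

Obviously Q(γ) ⊆ Q(√201, √97), and [Q(√201, √97):Q] = 4 (since 201, 97 are distinct squarefree integers > 1 with 19497 not a perfect square). To show equality we compute the minimal polynomial of γ. From γ = √201 + √97: γ^2 = 201 + 2√(19497) + 97 = 298 + 2√(19497), so γ^2 - 298 = 2√(19497); squaring, (γ^2 - 298)^2 = 4·19497, i.e. γ^4 - 596γ^2 + 88804 - 77988 = 0, i.e. γ^4 - 596γ^2 + 10816 = 0. So γ is a root of x^4 - 596x^2 + 10816. This polynomial is irreducible over Q: it has no rational root (each ±√201 ± √97 is irrational), and any factorization into two quadratics over Q would force √(19497) ∈ Q (pairing opposite roots) or √201, √97 ∈ Q (other pairings), all impossible. Hence [Q(γ):Q] = 4 = [Q(√201, √97):Q], so Q(γ) = Q(√201, √97).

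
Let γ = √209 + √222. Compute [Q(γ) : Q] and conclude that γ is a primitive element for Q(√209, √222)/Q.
[Q(γ) : Q] = 4 (equivalently, Q(γ) = Q(√209, √222))

Obviously Q(γ) ⊆ Q(√209, √222), and [Q(√209, √222):Q] = 4 (since 209, 222 are distinct squarefree integers > 1 with 46398 not a perfect square). To show equality we compute the minimal polynomial of γ. From γ = √209 + √222: γ^2 = 209 + 2√(46398) + 222 = 431 + 2√(46398), so γ^2 - 431 = 2√(46398); squaring, (γ^2 - 431)^2 = 4·46398, i.e. γ^4 - 862γ^2 + 185761 - 185592 = 0, i.e. γ^4 - 862γ^2 + 169 = 0. So γ is a root of x^4 - 862x^2 + 169. This polynomial is irreducible over Q: it has no rational root (each ±√209 ± √222 is irrational), and any factorization into two quadratics over Q would force √(46398) ∈ Q (pairing opposite roots) or √209, √222 ∈ Q (other pairings), all impossible. Hence [Q(γ):Q] = 4 = [Q(√209, √222):Q], so Q(γ) = Q(√209, √222).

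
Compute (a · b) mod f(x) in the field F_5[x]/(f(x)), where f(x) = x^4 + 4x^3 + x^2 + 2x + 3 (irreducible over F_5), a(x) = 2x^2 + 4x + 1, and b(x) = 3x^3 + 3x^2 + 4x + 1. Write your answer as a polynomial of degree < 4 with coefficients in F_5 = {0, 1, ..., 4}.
a · b ≡ x^3 + 2x + 4 (mod f(x))

Multiply in F_5[x]: a(x)·b(x) = (2x^2 + 4x + 1)·(3x^3 + 3x^2 + 4x + 1) = x^5 + 3x^4 + 3x^3 + x^2 + 3x + 1. This has degree ≥ 4, so divide by f(x) over F_5: x^5 + 3x^4 + 3x^3 + x^2 + 3x + 1 = (x + 4)·(x^4 + 4x^3 + x^2 + 2x + 3) + (x^3 + 2x + 4). Hence a·b ≡ x^3 + 2x + 4 (mod f). (F_5[x]/(f) is a field with 5^4 = 625 elements since f is irreducible of degree 4.)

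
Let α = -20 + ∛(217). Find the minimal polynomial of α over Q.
m_α(x) = x^3 + 60x^2 + 1200x + 7783

Set β = α + 20 = ∛(217), so β^3 = 217. Then (α + 20)^3 - 217 = 0, i.e. α is a root of g(x) = (x + 20)^3 - 217 = x^3 + 60x^2 + 1200x + 7783. Since g(x) = h(x + 20) where h(x) = x^3 - 217, and h is irreducible over Q (because 217 is not a perfect cube, so h has no rational root, and a monic cubic with no rational root is irreducible), g is also irreducible (irreducibility is preserved under the substitution x → x + 20). Hence m_α(x) = x^3 + 60x^2 + 1200x + 7783.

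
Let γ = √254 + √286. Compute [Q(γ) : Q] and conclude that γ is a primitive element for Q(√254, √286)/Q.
[Q(γ) : Q] = 4 (equivalently, Q(γ) = Q(√254, √286))

Obviously Q(γ) ⊆ Q(√254, √286), and [Q(√254, √286):Q] = 4 (since 254, 286 are distinct squarefree integers > 1 with 72644 not a perfect square). To show equality we compute the minimal polynomial of γ. From γ = √254 + √286: γ^2 = 254 + 2√(72644) + 286 = 540 + 2√(72644), so γ^2 - 540 = 2√(72644); squaring, (γ^2 - 540)^2 = 4·72644, i.e. γ^4 - 1080γ^2 + 291600 - 290576 = 0, i.e. γ^4 - 1080γ^2 + 1024 = 0. So γ is a root of x^4 - 1080x^2 + 1024. This polynomial is irreducible over Q: it has no rational root (each ±√254 ± √286 is irrational), and any factorization into two quadratics over Q would force √(72644) ∈ Q (pairing opposite roots) or √254, √286 ∈ Q (other pairings), all impossible. Hence [Q(γ):Q] = 4 = [Q(√254, √286):Q], so Q(γ) = Q(√254, √286).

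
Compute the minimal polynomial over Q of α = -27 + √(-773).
m_α(x) = x^2 + 54x + 1502

From α + 27 = √(-773), squaring gives (α + 27)^2 = -773, i.e. α^2 + 54α + 729 = -773, so α^2 + 54α + 1502 = 0. The discriminant of x^2 + 54x + 1502 is (54)^2 - 4·(1502) = 2916 - 6008 = -3092, and 4·(-773) is not a perfect square in Q since -773 is squarefree and ≠ 1. Hence x^2 + 54x + 1502 is irreducible over Q and is the minimal polynomial of α.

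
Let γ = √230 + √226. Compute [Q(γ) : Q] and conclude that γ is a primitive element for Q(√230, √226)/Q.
[Q(γ) : Q] = 4 (equivalently, Q(γ) = Q(√230, √226))

Obviously Q(γ) ⊆ Q(√230, √226), and [Q(√230, √226):Q] = 4 (since 230, 226 are distinct squarefree integers > 1 with 51980 not a perfect square). To show equality we compute the minimal polynomial of γ. From γ = √230 + √226: γ^2 = 230 + 2√(51980) + 226 = 456 + 2√(51980), so γ^2 - 456 = 2√(51980); squaring, (γ^2 - 456)^2 = 4·51980, i.e. γ^4 - 912γ^2 + 207936 - 207920 = 0, i.e. γ^4 - 912γ^2 + 16 = 0. So γ is a root of x^4 - 912x^2 + 16. This polynomial is irreducible over Q: it has no rational root (each ±√230 ± √226 is irrational), and any factorization into two quadratics over Q would force √(51980) ∈ Q (pairing opposite roots) or √230, √226 ∈ Q (other pairings), all impossible. Hence [Q(γ):Q] = 4 = [Q(√230, √226):Q], so Q(γ) = Q(√230, √226).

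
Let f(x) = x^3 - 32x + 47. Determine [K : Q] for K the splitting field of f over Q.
[K : Q] = 6

By the rational root test, any rational root of the monic integer polynomial f(x) = x^3 - 32x + 47 must be an integer dividing the constant term 47, i.e. one of ±{1, 47}. Evaluating: f(1) = 16, f(-1) = 78, f(47) = 102366, f(-47) = -102272; none is 0, so f has no rational root and is therefore irreducible over Q (a cubic with no linear factor over a field is irreducible). For an irreducible cubic, the Galois group is A_3 or S_3 according as the discriminant disc(f) = -4a^3 - 27b^2 = -4·(-32)^3 - 27·(47)^2 = 71429 is or is not a square in Q. Here disc(f) = 71429 is not a perfect square in Q, so the Galois group of f over Q is not contained in A_3 and must be all of S_3. The splitting field has degree |S_3| = 6 over Q, so [K : Q] = 6.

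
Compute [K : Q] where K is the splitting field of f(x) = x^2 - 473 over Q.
[K : Q] = 2

f(x) = x^2 - 473 factors as (x - √473)(x + √473). The splitting field is K = Q(√473). Since 473 is squarefree and > 1, it is not a perfect square, so x^2 - 473 is irreducible over Q and [Q(√473) : Q] = 2. Hence [K : Q] = 2.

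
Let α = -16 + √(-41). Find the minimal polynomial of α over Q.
m_α(x) = x^2 + 32x + 297

From α + 16 = √(-41), squaring gives (α + 16)^2 = -41, i.e. α^2 + 32α + 256 = -41, so α^2 + 32α + 297 = 0. The discriminant of x^2 + 32x + 297 is (32)^2 - 4·(297) = 1024 - 1188 = -164, and 4·(-41) is not a perfect square in Q since -41 is squarefree and ≠ 1. Hence x^2 + 32x + 297 is irreducible over Q and is the minimal polynomial of α.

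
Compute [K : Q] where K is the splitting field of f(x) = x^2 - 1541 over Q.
[K : Q] = 2

f(x) = x^2 - 1541 factors as (x - √1541)(x + √1541). The splitting field is K = Q(√1541). Since 1541 is squarefree and > 1, it is not a perfect square, so x^2 - 1541 is irreducible over Q and [Q(√1541) : Q] = 2. Hence [K : Q] = 2.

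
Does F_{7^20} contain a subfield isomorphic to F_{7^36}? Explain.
No: F_{7^36} is not a subfield of F_{7^20}

F_{p^m} embeds in F_{p^n} iff m | n. Here 36 ∤ 20 (since 20 = 0·36 + 20 with remainder 20 ≠ 0), so F_{7^36} is not a subfield of F_{7^20}. Equivalently: if it were, the tower law would give 36 = [F_{7^36}:F_7] dividing [F_{7^20}:F_7] = 20, contradiction.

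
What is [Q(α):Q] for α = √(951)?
[Q(α):Q] = 2

[Q(α):Q] equals the degree of the minimal polynomial of α. Here α^2 = 951 and x^2 - 951 is irreducible (d = 951 is squarefree, ≠ 1, hence not a square), so deg(m_α) = 2. Thus [Q(α):Q] = 2.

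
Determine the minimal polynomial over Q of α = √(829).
m_α(x) = x^2 - 829

α satisfies α^2 - 829 = 0, so x^2 - 829 annihilates α. Since d = 829 is squarefree and ≠ 1, it is not a perfect square in Q, so x^2 - 829 has no rational root and is therefore irreducible over Q (a degree-2 polynomial over a field is irreducible iff it has no root). Hence m_α(x) = x^2 - 829.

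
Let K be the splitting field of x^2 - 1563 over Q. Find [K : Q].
[K : Q] = 2

f(x) = x^2 - 1563 factors as (x - √1563)(x + √1563). The splitting field is K = Q(√1563). Since 1563 is squarefree and > 1, it is not a perfect square, so x^2 - 1563 is irreducible over Q and [Q(√1563) : Q] = 2. Hence [K : Q] = 2.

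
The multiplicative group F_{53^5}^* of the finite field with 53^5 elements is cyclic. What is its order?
|F_{53^5}^*| = 418195492

F_{53^5} has 53^5 = 418195493 elements; its multiplicative group consists of all nonzero elements, so |F_{53^5}^*| = 418195493 - 1 = 418195492. (It is cyclic since any finite subgroup of the multiplicative group of a field is cyclic.)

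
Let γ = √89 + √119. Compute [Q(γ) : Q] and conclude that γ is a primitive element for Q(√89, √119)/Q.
[Q(γ) : Q] = 4 (equivalently, Q(γ) = Q(√89, √119))

Obviously Q(γ) ⊆ Q(√89, √119), and [Q(√89, √119):Q] = 4 (since 89, 119 are distinct squarefree integers > 1 with 10591 not a perfect square). To show equality we compute the minimal polynomial of γ. From γ = √89 + √119: γ^2 = 89 + 2√(10591) + 119 = 208 + 2√(10591), so γ^2 - 208 = 2√(10591); squaring, (γ^2 - 208)^2 = 4·10591, i.e. γ^4 - 416γ^2 + 43264 - 42364 = 0, i.e. γ^4 - 416γ^2 + 900 = 0. So γ is a root of x^4 - 416x^2 + 900. This polynomial is irreducible over Q: it has no rational root (each ±√89 ± √119 is irrational), and any factorization into two quadratics over Q would force √(10591) ∈ Q (pairing opposite roots) or √89, √119 ∈ Q (other pairings), all impossible. Hence [Q(γ):Q] = 4 = [Q(√89, √119):Q], so Q(γ) = Q(√89, √119).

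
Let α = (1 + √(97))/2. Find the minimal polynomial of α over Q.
m_α(x) = x^2 - x - 24

From 2α - 1 = √(97), squaring gives (2α - 1)^2 = 97, i.e. 4α^2 - 4α + 1 = 97, so α^2 - α + (1 - 97)/4 = 0. Since 97 ≡ 1 (mod 4), (1 - 97)/4 = -24 ∈ Z. The polynomial x^2 - x - 24 has discriminant 1 - 4·(-24) = 97, which is not a perfect square in Q (d = 97 is squarefree and ≠ 1), so x^2 - x - 24 is irreducible over Q. It is the minimal polynomial of α.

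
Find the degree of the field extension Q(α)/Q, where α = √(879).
[Q(α):Q] = 2

[Q(α):Q] equals the degree of the minimal polynomial of α. Here α^2 = 879 and x^2 - 879 is irreducible (d = 879 is squarefree, ≠ 1, hence not a square), so deg(m_α) = 2. Thus [Q(α):Q] = 2.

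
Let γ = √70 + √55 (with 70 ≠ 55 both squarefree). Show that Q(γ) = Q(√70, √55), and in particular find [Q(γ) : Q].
[Q(γ) : Q] = 4 (equivalently, Q(γ) = Q(√70, √55))

Obviously Q(γ) ⊆ Q(√70, √55), and [Q(√70, √55):Q] = 4 (since 70, 55 are distinct squarefree integers > 1 with 3850 not a perfect square). To show equality we compute the minimal polynomial of γ. From γ = √70 + √55: γ^2 = 70 + 2√(3850) + 55 = 125 + 2√(3850), so γ^2 - 125 = 2√(3850); squaring, (γ^2 - 125)^2 = 4·3850, i.e. γ^4 - 250γ^2 + 15625 - 15400 = 0, i.e. γ^4 - 250γ^2 + 225 = 0. So γ is a root of x^4 - 250x^2 + 225. This polynomial is irreducible over Q: it has no rational root (each ±√70 ± √55 is irrational), and any factorization into two quadratics over Q would force √(3850) ∈ Q (pairing opposite roots) or √70, √55 ∈ Q (other pairings), all impossible. Hence [Q(γ):Q] = 4 = [Q(√70, √55):Q], so Q(γ) = Q(√70, √55).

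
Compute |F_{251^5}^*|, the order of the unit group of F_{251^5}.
|F_{251^5}^*| = 996250626250

F_{251^5} has 251^5 = 996250626251 elements; its multiplicative group consists of all nonzero elements, so |F_{251^5}^*| = 996250626251 - 1 = 996250626250. (It is cyclic since any finite subgroup of the multiplicative group of a field is cyclic.)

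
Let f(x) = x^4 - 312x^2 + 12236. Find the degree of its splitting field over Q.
[K : Q] = 4

Solving the quadratic in x^2: x^2 = (312 ± √(312^2 - 4·12236))/2 = (312 ± √48400)/2 = (312 ± 220)/2, giving x^2 = 46 or x^2 = 266. So f(x) = (x^2 - 46)(x^2 - 266) and the roots of f are ±√46, ±√266. Hence the splitting field is K = Q(√46, √266). Since 46 and 266 are distinct squarefree integers > 1, their product 12236 is not a perfect square, so √266 ∉ Q(√46). By the tower law [K:Q] = [Q(√46,√266):Q(√46)] · [Q(√46):Q] = 2 · 2 = 4.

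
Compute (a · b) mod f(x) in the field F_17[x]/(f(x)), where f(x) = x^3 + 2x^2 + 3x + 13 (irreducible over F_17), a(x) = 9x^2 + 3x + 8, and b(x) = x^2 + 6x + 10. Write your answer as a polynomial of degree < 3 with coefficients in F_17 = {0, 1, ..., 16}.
a · b ≡ 11x^2 + 14x + 15 (mod f(x))

Multiply in F_17[x]: a(x)·b(x) = (9x^2 + 3x + 8)·(x^2 + 6x + 10) = 9x^4 + 6x^3 + 14x^2 + 10x + 12. This has degree ≥ 3, so divide by f(x) over F_17: 9x^4 + 6x^3 + 14x^2 + 10x + 12 = (9x + 5)·(x^3 + 2x^2 + 3x + 13) + (11x^2 + 14x + 15). Hence a·b ≡ 11x^2 + 14x + 15 (mod f). (F_17[x]/(f) is a field with 17^3 = 4913 elements since f is irreducible of degree 3.)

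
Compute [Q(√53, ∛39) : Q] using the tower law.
[Q(√53, ∛39) : Q] = 6

Let L = Q(√53, ∛39). Since Q(√53) ⊂ L and [Q(√53):Q] = 2, the tower law gives 2 | [L:Q]. Likewise Q(∛39) ⊂ L with [Q(∛39):Q] = 3 (because 39 is not a perfect cube), so 3 | [L:Q]. As gcd(2,3) = 1, [L:Q] is divisible by 6. Conversely L is generated over Q by √53 and ∛39, so [L:Q] ≤ 2·3 = 6. Therefore [Q(√53, ∛39) : Q] = 6.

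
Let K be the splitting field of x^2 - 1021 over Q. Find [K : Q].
[K : Q] = 2

f(x) = x^2 - 1021 factors as (x - √1021)(x + √1021). The splitting field is K = Q(√1021). Since 1021 is squarefree and > 1, it is not a perfect square, so x^2 - 1021 is irreducible over Q and [Q(√1021) : Q] = 2. Hence [K : Q] = 2.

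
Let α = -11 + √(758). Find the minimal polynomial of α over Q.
m_α(x) = x^2 + 22x - 637

From α + 11 = √(758), squaring gives (α + 11)^2 = 758, i.e. α^2 + 22α + 121 = 758, so α^2 + 22α - 637 = 0. The discriminant of x^2 + 22x - 637 is (22)^2 - 4·(-637) = 484 + 2548 = 3032, and 4·(758) is not a perfect square in Q since 758 is squarefree and ≠ 1. Hence x^2 + 22x - 637 is irreducible over Q and is the minimal polynomial of α.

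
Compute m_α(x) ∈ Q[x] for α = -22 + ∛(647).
m_α(x) = x^3 + 66x^2 + 1452x + 10001

Set β = α + 22 = ∛(647), so β^3 = 647. Then (α + 22)^3 - 647 = 0, i.e. α is a root of g(x) = (x + 22)^3 - 647 = x^3 + 66x^2 + 1452x + 10001. Since g(x) = h(x + 22) where h(x) = x^3 - 647, and h is irreducible over Q (because 647 is not a perfect cube, so h has no rational root, and a monic cubic with no rational root is irreducible), g is also irreducible (irreducibility is preserved under the substitution x → x + 22). Hence m_α(x) = x^3 + 66x^2 + 1452x + 10001.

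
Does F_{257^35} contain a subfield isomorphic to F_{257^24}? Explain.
No: F_{257^24} is not a subfield of F_{257^35}

F_{p^m} embeds in F_{p^n} iff m | n. Here 24 ∤ 35 (since 35 = 1·24 + 11 with remainder 11 ≠ 0), so F_{257^24} is not a subfield of F_{257^35}. Equivalently: if it were, the tower law would give 24 = [F_{257^24}:F_257] dividing [F_{257^35}:F_257] = 35, contradiction.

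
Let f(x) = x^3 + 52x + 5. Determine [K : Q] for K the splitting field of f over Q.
[K : Q] = 6

By the rational root test, any rational root of the monic integer polynomial f(x) = x^3 + 52x + 5 must be an integer dividing the constant term 5, i.e. one of ±{1, 5}. Evaluating: f(1) = 58, f(-1) = -48, f(5) = 390, f(-5) = -380; none is 0, so f has no rational root and is therefore irreducible over Q (a cubic with no linear factor over a field is irreducible). For an irreducible cubic, the Galois group is A_3 or S_3 according as the discriminant disc(f) = -4a^3 - 27b^2 = -4·(52)^3 - 27·(5)^2 = -563107 is or is not a square in Q. Here disc(f) = -563107 is not a perfect square in Q, so the Galois group of f over Q is not contained in A_3 and must be all of S_3. The splitting field has degree |S_3| = 6 over Q, so [K : Q] = 6.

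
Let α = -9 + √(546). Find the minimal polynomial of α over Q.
m_α(x) = x^2 + 18x - 465

From α + 9 = √(546), squaring gives (α + 9)^2 = 546, i.e. α^2 + 18α + 81 = 546, so α^2 + 18α - 465 = 0. The discriminant of x^2 + 18x - 465 is (18)^2 - 4·(-465) = 324 + 1860 = 2184, and 4·(546) is not a perfect square in Q since 546 is squarefree and ≠ 1. Hence x^2 + 18x - 465 is irreducible over Q and is the minimal polynomial of α.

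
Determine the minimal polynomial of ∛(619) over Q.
m_α(x) = x^3 - 619

α satisfies α^3 = 619, so x^3 - 619 annihilates α. By the rational root test, a rational root p/q (in lowest terms) of x^3 - 619 would satisfy p^3 = 619 q^3, forcing q = 1 and p^3 = 619; but 619 is not a perfect cube, contradiction. A monic cubic over Q with no rational root is irreducible (any nontrivial factorization would include a linear factor). Hence x^3 - 619 is the minimal polynomial of α, and in particular [Q(α):Q] = 3.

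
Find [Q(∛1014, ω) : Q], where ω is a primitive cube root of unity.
[Q(∛1014, ω) : Q] = 6

[Q(∛1014):Q] = 3 (min poly x^3 - 1014, irreducible since 1014 is not a perfect cube). [Q(ω):Q] = 2 (min poly x^2 + x + 1). Since Q(∛1014) ⊂ R and ω ∉ R, we have ω ∉ Q(∛1014), so x^2 + x + 1 remains irreducible over Q(∛1014) and [Q(∛1014, ω) : Q(∛1014)] = 2. By the tower law, [Q(∛1014, ω) : Q] = 3 · 2 = 6. (In fact Q(∛1014, ω) is the splitting field of x^3 - 1014 over Q.)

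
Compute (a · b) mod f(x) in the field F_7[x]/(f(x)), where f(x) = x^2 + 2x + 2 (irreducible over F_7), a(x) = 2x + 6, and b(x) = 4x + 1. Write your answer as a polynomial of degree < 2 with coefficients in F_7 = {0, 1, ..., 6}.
a · b ≡ 3x + 4 (mod f(x))

Multiply in F_7[x]: a(x)·b(x) = (2x + 6)·(4x + 1) = x^2 + 5x + 6. This has degree ≥ 2, so divide by f(x) over F_7: x^2 + 5x + 6 = (1)·(x^2 + 2x + 2) + (3x + 4). Hence a·b ≡ 3x + 4 (mod f). (F_7[x]/(f) is a field with 7^2 = 49 elements since f is irreducible of degree 2.)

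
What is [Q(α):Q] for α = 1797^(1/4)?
[Q(α):Q] = 4

α is a root of x^4 - 1797. By Eisenstein's criterion at the prime p = 3 (which divides the constant term 1797 but p^2 = 9 does not, since 1797 is squarefree), x^4 - 1797 is irreducible over Q. Hence [Q(α):Q] = 4.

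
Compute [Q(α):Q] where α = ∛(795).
[Q(α):Q] = 3

The minimal polynomial of α is x^3 - 795, irreducible over Q since 795 is not a perfect cube (so x^3 - 795 has no rational root). Hence [Q(α):Q] = deg(m_α) = 3.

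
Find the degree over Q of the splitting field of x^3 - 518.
[K : Q] = 6

The roots of x^3 - 518 are ∛518, ω∛518, ω^2∛518 where ω = e^(2πi/3) is a primitive cube root of unity, so K = Q(∛518, ω). Now [Q(∛518):Q] = 3 (since 518 is not a perfect cube, x^3 - 518 is irreducible) and [Q(ω):Q] = 2. Both 2 and 3 divide [K:Q], and [K:Q] ≤ 3·2 = 6, so [K:Q] = 6. (Equivalently: Q(∛518) ⊂ R but ω ∉ R, so [K : Q(∛518)] = 2.)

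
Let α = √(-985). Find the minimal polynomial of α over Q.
m_α(x) = x^2 + 985

α satisfies α^2 + 985 = 0, so x^2 + 985 annihilates α. Since d = -985 is squarefree and ≠ 1, it is not a perfect square in Q, so x^2 + 985 has no rational root and is therefore irreducible over Q (a degree-2 polynomial over a field is irreducible iff it has no root). Hence m_α(x) = x^2 + 985.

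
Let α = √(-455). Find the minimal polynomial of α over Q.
m_α(x) = x^2 + 455

α satisfies α^2 + 455 = 0, so x^2 + 455 annihilates α. Since d = -455 is squarefree and ≠ 1, it is not a perfect square in Q, so x^2 + 455 has no rational root and is therefore irreducible over Q (a degree-2 polynomial over a field is irreducible iff it has no root). Hence m_α(x) = x^2 + 455.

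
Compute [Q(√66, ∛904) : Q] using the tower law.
[Q(√66, ∛904) : Q] = 6

Let L = Q(√66, ∛904). Since Q(√66) ⊂ L and [Q(√66):Q] = 2, the tower law gives 2 | [L:Q]. Likewise Q(∛904) ⊂ L with [Q(∛904):Q] = 3 (because 904 is not a perfect cube), so 3 | [L:Q]. As gcd(2,3) = 1, [L:Q] is divisible by 6. Conversely L is generated over Q by √66 and ∛904, so [L:Q] ≤ 2·3 = 6. Therefore [Q(√66, ∛904) : Q] = 6.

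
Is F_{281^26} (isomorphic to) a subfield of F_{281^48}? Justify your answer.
No: F_{281^26} is not a subfield of F_{281^48}

F_{p^m} embeds in F_{p^n} iff m | n. Here 26 ∤ 48 (since 48 = 1·26 + 22 with remainder 22 ≠ 0), so F_{281^26} is not a subfield of F_{281^48}. Equivalently: if it were, the tower law would give 26 = [F_{281^26}:F_281] dividing [F_{281^48}:F_281] = 48, contradiction.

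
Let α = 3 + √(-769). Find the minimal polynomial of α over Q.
m_α(x) = x^2 - 6x + 778

From α - 3 = √(-769), squaring gives (α - 3)^2 = -769, i.e. α^2 - 6α + 9 = -769, so α^2 - 6α + 778 = 0. The discriminant of x^2 - 6x + 778 is (-6)^2 - 4·(778) = 36 - 3112 = -3076, and 4·(-769) is not a perfect square in Q since -769 is squarefree and ≠ 1. Hence x^2 - 6x + 778 is irreducible over Q and is the minimal polynomial of α.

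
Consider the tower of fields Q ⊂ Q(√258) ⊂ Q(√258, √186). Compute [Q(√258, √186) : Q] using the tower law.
[Q(√258, √186) : Q] = 4

[Q(√258):Q] = 2 (min poly x^2 - 258, irreducible since 258 is squarefree > 1). For the top step, suppose √186 ∈ Q(√258), say √186 = c + d√258 with c, d ∈ Q. Squaring: 186 = c^2 + 258d^2 + 2cd√258. Since √258 ∉ Q this forces 2cd = 0. If d = 0 then √186 = c ∈ Q, contradicting 186 squarefree > 1. If c = 0 then 186 = 258d^2, so 258·186 = (258d)^2 is a perfect square in Q — but 258·186 = 47988 is not a perfect square (since 258 and 186 are distinct squarefree integers). Contradiction. Hence √186 ∉ Q(√258), so x^2 - 186 stays irreducible over Q(√258) and [Q(√258, √186) : Q(√258)] = 2. By the tower law, [Q(√258, √186) : Q] = 2 · 2 = 4.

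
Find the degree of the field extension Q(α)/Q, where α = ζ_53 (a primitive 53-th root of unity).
[Q(α):Q] = 52

The minimal polynomial of ζ_53 over Q is the 53-th cyclotomic polynomial Φ_53(x), which is irreducible over Q and has degree φ(53) = 52. Hence [Q(α):Q] = φ(53) = 52.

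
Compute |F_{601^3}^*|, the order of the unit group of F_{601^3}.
|F_{601^3}^*| = 217081800

F_{601^3} has 601^3 = 217081801 elements; its multiplicative group consists of all nonzero elements, so |F_{601^3}^*| = 217081801 - 1 = 217081800. (It is cyclic since any finite subgroup of the multiplicative group of a field is cyclic.)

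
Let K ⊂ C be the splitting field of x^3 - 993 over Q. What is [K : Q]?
[K : Q] = 6

The roots of x^3 - 993 are ∛993, ω∛993, ω^2∛993 where ω = e^(2πi/3) is a primitive cube root of unity, so K = Q(∛993, ω). Now [Q(∛993):Q] = 3 (since 993 is not a perfect cube, x^3 - 993 is irreducible) and [Q(ω):Q] = 2. Both 2 and 3 divide [K:Q], and [K:Q] ≤ 3·2 = 6, so [K:Q] = 6. (Equivalently: Q(∛993) ⊂ R but ω ∉ R, so [K : Q(∛993)] = 2.)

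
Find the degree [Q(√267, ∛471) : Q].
[Q(√267, ∛471) : Q] = 6

Let L = Q(√267, ∛471). Since Q(√267) ⊂ L and [Q(√267):Q] = 2, the tower law gives 2 | [L:Q]. Likewise Q(∛471) ⊂ L with [Q(∛471):Q] = 3 (because 471 is not a perfect cube), so 3 | [L:Q]. As gcd(2,3) = 1, [L:Q] is divisible by 6. Conversely L is generated over Q by √267 and ∛471, so [L:Q] ≤ 2·3 = 6. Therefore [Q(√267, ∛471) : Q] = 6.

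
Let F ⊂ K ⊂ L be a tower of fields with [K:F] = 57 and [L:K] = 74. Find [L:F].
[L:F] = 4218

The tower law says that for any tower of field extensions F ⊂ K ⊂ L with finite degrees, [L:F] = [L:K] · [K:F]. Here this gives [L:F] = 74 · 57 = 4218.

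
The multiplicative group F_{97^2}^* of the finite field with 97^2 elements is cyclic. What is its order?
|F_{97^2}^*| = 9408

F_{97^2} has 97^2 = 9409 elements; its multiplicative group consists of all nonzero elements, so |F_{97^2}^*| = 9409 - 1 = 9408. (It is cyclic since any finite subgroup of the multiplicative group of a field is cyclic.)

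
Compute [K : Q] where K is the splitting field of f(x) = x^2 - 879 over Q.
[K : Q] = 2

f(x) = x^2 - 879 factors as (x - √879)(x + √879). The splitting field is K = Q(√879). Since 879 is squarefree and > 1, it is not a perfect square, so x^2 - 879 is irreducible over Q and [Q(√879) : Q] = 2. Hence [K : Q] = 2.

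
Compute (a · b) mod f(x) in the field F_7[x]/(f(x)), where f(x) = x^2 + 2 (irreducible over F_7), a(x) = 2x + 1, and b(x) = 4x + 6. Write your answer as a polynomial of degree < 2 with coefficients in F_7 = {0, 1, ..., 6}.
a · b ≡ 2x + 4 (mod f(x))

Multiply in F_7[x]: a(x)·b(x) = (2x + 1)·(4x + 6) = x^2 + 2x + 6. This has degree ≥ 2, so divide by f(x) over F_7: x^2 + 2x + 6 = (1)·(x^2 + 2) + (2x + 4). Hence a·b ≡ 2x + 4 (mod f). (F_7[x]/(f) is a field with 7^2 = 49 elements since f is irreducible of degree 2.)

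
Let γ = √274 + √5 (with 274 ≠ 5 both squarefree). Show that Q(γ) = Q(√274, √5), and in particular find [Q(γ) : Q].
[Q(γ) : Q] = 4 (equivalently, Q(γ) = Q(√274, √5))

Obviously Q(γ) ⊆ Q(√274, √5), and [Q(√274, √5):Q] = 4 (since 274, 5 are distinct squarefree integers > 1 with 1370 not a perfect square). To show equality we compute the minimal polynomial of γ. From γ = √274 + √5: γ^2 = 274 + 2√(1370) + 5 = 279 + 2√(1370), so γ^2 - 279 = 2√(1370); squaring, (γ^2 - 279)^2 = 4·1370, i.e. γ^4 - 558γ^2 + 77841 - 5480 = 0, i.e. γ^4 - 558γ^2 + 72361 = 0. So γ is a root of x^4 - 558x^2 + 72361. This polynomial is irreducible over Q: it has no rational root (each ±√274 ± √5 is irrational), and any factorization into two quadratics over Q would force √(1370) ∈ Q (pairing opposite roots) or √274, √5 ∈ Q (other pairings), all impossible. Hence [Q(γ):Q] = 4 = [Q(√274, √5):Q], so Q(γ) = Q(√274, √5).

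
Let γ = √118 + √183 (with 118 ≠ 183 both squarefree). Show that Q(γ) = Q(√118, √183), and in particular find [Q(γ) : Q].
[Q(γ) : Q] = 4 (equivalently, Q(γ) = Q(√118, √183))

Obviously Q(γ) ⊆ Q(√118, √183), and [Q(√118, √183):Q] = 4 (since 118, 183 are distinct squarefree integers > 1 with 21594 not a perfect square). To show equality we compute the minimal polynomial of γ. From γ = √118 + √183: γ^2 = 118 + 2√(21594) + 183 = 301 + 2√(21594), so γ^2 - 301 = 2√(21594); squaring, (γ^2 - 301)^2 = 4·21594, i.e. γ^4 - 602γ^2 + 90601 - 86376 = 0, i.e. γ^4 - 602γ^2 + 4225 = 0. So γ is a root of x^4 - 602x^2 + 4225. This polynomial is irreducible over Q: it has no rational root (each ±√118 ± √183 is irrational), and any factorization into two quadratics over Q would force √(21594) ∈ Q (pairing opposite roots) or √118, √183 ∈ Q (other pairings), all impossible. Hence [Q(γ):Q] = 4 = [Q(√118, √183):Q], so Q(γ) = Q(√118, √183).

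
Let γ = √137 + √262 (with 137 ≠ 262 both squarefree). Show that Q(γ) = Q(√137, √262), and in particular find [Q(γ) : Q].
[Q(γ) : Q] = 4 (equivalently, Q(γ) = Q(√137, √262))

Obviously Q(γ) ⊆ Q(√137, √262), and [Q(√137, √262):Q] = 4 (since 137, 262 are distinct squarefree integers > 1 with 35894 not a perfect square). To show equality we compute the minimal polynomial of γ. From γ = √137 + √262: γ^2 = 137 + 2√(35894) + 262 = 399 + 2√(35894), so γ^2 - 399 = 2√(35894); squaring, (γ^2 - 399)^2 = 4·35894, i.e. γ^4 - 798γ^2 + 159201 - 143576 = 0, i.e. γ^4 - 798γ^2 + 15625 = 0. So γ is a root of x^4 - 798x^2 + 15625. This polynomial is irreducible over Q: it has no rational root (each ±√137 ± √262 is irrational), and any factorization into two quadratics over Q would force √(35894) ∈ Q (pairing opposite roots) or √137, √262 ∈ Q (other pairings), all impossible. Hence [Q(γ):Q] = 4 = [Q(√137, √262):Q], so Q(γ) = Q(√137, √262).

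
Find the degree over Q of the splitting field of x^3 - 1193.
[K : Q] = 6

The roots of x^3 - 1193 are ∛1193, ω∛1193, ω^2∛1193 where ω = e^(2πi/3) is a primitive cube root of unity, so K = Q(∛1193, ω). Now [Q(∛1193):Q] = 3 (since 1193 is not a perfect cube, x^3 - 1193 is irreducible) and [Q(ω):Q] = 2. Both 2 and 3 divide [K:Q], and [K:Q] ≤ 3·2 = 6, so [K:Q] = 6. (Equivalently: Q(∛1193) ⊂ R but ω ∉ R, so [K : Q(∛1193)] = 2.)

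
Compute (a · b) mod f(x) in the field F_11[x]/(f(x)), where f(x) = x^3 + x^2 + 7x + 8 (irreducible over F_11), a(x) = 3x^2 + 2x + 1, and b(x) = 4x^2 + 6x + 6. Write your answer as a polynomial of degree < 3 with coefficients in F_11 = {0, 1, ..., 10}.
a · b ≡ 2x^2 + 4 (mod f(x))

Multiply in F_11[x]: a(x)·b(x) = (3x^2 + 2x + 1)·(4x^2 + 6x + 6) = x^4 + 4x^3 + x^2 + 7x + 6. This has degree ≥ 3, so divide by f(x) over F_11: x^4 + 4x^3 + x^2 + 7x + 6 = (x + 3)·(x^3 + x^2 + 7x + 8) + (2x^2 + 4). Hence a·b ≡ 2x^2 + 4 (mod f). (F_11[x]/(f) is a field with 11^3 = 1331 elements since f is irreducible of degree 3.)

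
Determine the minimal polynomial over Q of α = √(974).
m_α(x) = x^2 - 974

α satisfies α^2 - 974 = 0, so x^2 - 974 annihilates α. Since d = 974 is squarefree and ≠ 1, it is not a perfect square in Q, so x^2 - 974 has no rational root and is therefore irreducible over Q (a degree-2 polynomial over a field is irreducible iff it has no root). Hence m_α(x) = x^2 - 974.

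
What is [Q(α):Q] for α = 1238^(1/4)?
[Q(α):Q] = 4

α is a root of x^4 - 1238. By Eisenstein's criterion at the prime p = 2 (which divides the constant term 1238 but p^2 = 4 does not, since 1238 is squarefree), x^4 - 1238 is irreducible over Q. Hence [Q(α):Q] = 4.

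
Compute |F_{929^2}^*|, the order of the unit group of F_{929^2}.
|F_{929^2}^*| = 863040

F_{929^2} has 929^2 = 863041 elements; its multiplicative group consists of all nonzero elements, so |F_{929^2}^*| = 863041 - 1 = 863040. (It is cyclic since any finite subgroup of the multiplicative group of a field is cyclic.)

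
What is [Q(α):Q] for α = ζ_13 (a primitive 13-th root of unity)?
[Q(α):Q] = 12

The minimal polynomial of ζ_13 over Q is the 13-th cyclotomic polynomial Φ_13(x), which is irreducible over Q and has degree φ(13) = 12. Hence [Q(α):Q] = φ(13) = 12.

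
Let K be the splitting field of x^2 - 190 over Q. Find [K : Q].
[K : Q] = 2

f(x) = x^2 - 190 factors as (x - √190)(x + √190). The splitting field is K = Q(√190). Since 190 is squarefree and > 1, it is not a perfect square, so x^2 - 190 is irreducible over Q and [Q(√190) : Q] = 2. Hence [K : Q] = 2.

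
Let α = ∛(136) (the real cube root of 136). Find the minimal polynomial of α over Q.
m_α(x) = x^3 - 136

α satisfies α^3 = 136, so x^3 - 136 annihilates α. By the rational root test, a rational root p/q (in lowest terms) of x^3 - 136 would satisfy p^3 = 136 q^3, forcing q = 1 and p^3 = 136; but 136 is not a perfect cube, contradiction. A monic cubic over Q with no rational root is irreducible (any nontrivial factorization would include a linear factor). Hence x^3 - 136 is the minimal polynomial of α, and in particular [Q(α):Q] = 3.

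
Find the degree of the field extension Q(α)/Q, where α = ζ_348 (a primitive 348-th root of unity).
[Q(α):Q] = 112

The minimal polynomial of ζ_348 over Q is the 348-th cyclotomic polynomial Φ_348(x), which is irreducible over Q and has degree φ(348) = 112. Hence [Q(α):Q] = φ(348) = 112.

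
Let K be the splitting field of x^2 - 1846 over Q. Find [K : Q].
[K : Q] = 2

f(x) = x^2 - 1846 factors as (x - √1846)(x + √1846). The splitting field is K = Q(√1846). Since 1846 is squarefree and > 1, it is not a perfect square, so x^2 - 1846 is irreducible over Q and [Q(√1846) : Q] = 2. Hence [K : Q] = 2.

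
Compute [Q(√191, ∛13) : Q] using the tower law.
[Q(√191, ∛13) : Q] = 6

Let L = Q(√191, ∛13). Since Q(√191) ⊂ L and [Q(√191):Q] = 2, the tower law gives 2 | [L:Q]. Likewise Q(∛13) ⊂ L with [Q(∛13):Q] = 3 (because 13 is not a perfect cube), so 3 | [L:Q]. As gcd(2,3) = 1, [L:Q] is divisible by 6. Conversely L is generated over Q by √191 and ∛13, so [L:Q] ≤ 2·3 = 6. Therefore [Q(√191, ∛13) : Q] = 6.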